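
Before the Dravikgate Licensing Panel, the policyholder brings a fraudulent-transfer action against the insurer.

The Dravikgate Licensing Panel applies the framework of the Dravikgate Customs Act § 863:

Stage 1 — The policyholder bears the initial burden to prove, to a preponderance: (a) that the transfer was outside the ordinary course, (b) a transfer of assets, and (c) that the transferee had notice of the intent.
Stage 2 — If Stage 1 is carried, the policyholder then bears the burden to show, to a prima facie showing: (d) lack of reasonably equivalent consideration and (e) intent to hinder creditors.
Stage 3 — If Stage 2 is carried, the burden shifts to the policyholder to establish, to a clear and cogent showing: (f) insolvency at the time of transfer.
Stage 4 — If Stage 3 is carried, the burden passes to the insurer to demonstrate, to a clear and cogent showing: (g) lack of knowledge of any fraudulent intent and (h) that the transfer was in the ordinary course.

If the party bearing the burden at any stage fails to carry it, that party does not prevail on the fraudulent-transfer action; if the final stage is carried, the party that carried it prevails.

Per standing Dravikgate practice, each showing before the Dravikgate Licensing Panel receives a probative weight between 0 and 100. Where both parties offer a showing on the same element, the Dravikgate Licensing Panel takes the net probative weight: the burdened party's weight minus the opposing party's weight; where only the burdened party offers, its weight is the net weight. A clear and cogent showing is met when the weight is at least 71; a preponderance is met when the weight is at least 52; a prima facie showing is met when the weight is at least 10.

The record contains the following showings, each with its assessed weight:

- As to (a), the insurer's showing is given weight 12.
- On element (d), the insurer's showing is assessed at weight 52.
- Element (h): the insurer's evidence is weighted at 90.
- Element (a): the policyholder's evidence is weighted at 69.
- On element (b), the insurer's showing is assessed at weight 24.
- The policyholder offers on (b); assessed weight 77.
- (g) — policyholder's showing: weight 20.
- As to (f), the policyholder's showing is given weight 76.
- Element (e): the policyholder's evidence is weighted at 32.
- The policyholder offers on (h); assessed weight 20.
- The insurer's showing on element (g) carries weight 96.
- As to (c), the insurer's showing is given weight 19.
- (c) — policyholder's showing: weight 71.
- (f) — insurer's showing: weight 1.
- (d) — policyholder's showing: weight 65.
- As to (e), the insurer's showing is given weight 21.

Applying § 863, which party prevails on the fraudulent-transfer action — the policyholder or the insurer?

policyholder

Stage 1 (policyholder, a preponderance, weight is at least 52): (a) net 69−12=57 ≥ 52 — meets; (b) net 77−24=53 ≥ 52 — meets; (c) net 71−19=52 ≥ 52 — meets.
  Stage 1 carried; the burden remains with the policyholder.
Stage 2 (policyholder, a prima facie showing, weight is at least 10): (d) net 65−52=13 ≥ 10 — meets; (e) net 32−21=11 ≥ 10 — meets.
  All elements met. The policyholder retains the burden for Stage 3.
Stage 3 (policyholder, a clear and cogent showing, weight is at least 71): (f) net 76−1=75 ≥ 71 — meets.
  Stage 3 carried; the burden shifts to the insurer.
Stage 4 (insurer, a clear and cogent showing, weight is at least 71): (g) net 96−20=76 ≥ 71 — meets; (h) net 90−20=70 < 71 — fails.
  The insurer does not carry Stage 4.
So the policyholder prevails.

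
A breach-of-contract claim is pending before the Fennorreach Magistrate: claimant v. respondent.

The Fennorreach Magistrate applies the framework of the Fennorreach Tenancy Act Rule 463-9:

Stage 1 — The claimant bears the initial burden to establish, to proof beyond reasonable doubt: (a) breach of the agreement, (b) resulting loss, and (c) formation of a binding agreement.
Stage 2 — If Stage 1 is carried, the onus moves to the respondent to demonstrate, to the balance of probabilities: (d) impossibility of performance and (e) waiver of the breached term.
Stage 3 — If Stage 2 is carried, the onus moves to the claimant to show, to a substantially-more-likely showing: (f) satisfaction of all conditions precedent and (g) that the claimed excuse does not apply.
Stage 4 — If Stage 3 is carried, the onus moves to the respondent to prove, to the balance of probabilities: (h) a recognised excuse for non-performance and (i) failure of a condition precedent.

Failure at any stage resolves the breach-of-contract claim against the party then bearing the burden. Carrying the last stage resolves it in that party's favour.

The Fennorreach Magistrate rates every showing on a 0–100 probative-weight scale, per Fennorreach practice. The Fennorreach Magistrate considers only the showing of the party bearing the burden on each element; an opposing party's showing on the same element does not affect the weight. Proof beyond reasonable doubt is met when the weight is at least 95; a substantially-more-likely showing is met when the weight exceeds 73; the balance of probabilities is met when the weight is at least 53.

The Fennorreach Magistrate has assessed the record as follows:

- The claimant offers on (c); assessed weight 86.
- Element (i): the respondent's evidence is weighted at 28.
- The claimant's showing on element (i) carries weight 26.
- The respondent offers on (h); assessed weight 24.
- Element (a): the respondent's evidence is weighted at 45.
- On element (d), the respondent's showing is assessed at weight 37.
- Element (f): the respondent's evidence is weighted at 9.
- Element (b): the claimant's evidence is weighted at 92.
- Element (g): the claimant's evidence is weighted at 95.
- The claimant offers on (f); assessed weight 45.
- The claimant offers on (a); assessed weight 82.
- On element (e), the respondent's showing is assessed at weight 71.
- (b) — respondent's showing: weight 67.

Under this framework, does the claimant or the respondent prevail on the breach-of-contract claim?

Stage 1 (claimant, proof beyond reasonable doubt, weight is at least 95): (a) 82 (respondent's 45 disregarded) < 95 — fails; (b) 92 (respondent's 67 disregarded) < 95 — fails; (c) 86 < 95 — fails.
  The claimant does not carry Stage 1.
The analysis ends at Stage 1; the respondent prevails.

respondent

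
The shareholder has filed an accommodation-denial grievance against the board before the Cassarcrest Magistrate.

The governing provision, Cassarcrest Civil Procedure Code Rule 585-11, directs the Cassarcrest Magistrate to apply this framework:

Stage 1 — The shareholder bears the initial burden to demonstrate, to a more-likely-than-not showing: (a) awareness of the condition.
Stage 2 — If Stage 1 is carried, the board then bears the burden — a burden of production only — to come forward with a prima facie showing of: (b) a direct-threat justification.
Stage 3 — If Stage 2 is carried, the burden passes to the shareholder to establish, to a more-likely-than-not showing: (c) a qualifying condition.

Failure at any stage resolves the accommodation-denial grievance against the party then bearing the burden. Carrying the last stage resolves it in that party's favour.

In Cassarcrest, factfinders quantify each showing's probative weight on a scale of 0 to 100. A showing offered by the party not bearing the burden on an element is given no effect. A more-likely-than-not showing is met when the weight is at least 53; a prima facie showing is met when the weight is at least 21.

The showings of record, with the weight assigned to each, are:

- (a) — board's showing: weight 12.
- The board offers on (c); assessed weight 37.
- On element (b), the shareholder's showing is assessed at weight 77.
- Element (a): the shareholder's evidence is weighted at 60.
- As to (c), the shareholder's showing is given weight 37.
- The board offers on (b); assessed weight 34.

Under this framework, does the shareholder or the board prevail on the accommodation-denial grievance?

At Stage 1 the shareholder must meet a more-likely-than-not showing (weight is at least 53): on (a) the weight is 60 (the board's 12 is given no effect), ≥ 53, so (a) meets the standard.
  Stage 1 is satisfied; the onus moves to the board.
At Stage 2 the board must meet a prima facie showing (weight is at least 21): on (b) the weight is 34 (the shareholder's 77 is given no effect), which does reach 21, so (b) meets the standard.
  Stage 2 carried; the burden shifts to the shareholder.
At Stage 3 the shareholder must meet a more-likely-than-not showing (weight is at least 53): on (c) the weight is 37 (the board's 37 is given no effect), < 53, so (c) does not meet the standard.
  Stage 3 not carried; the shareholder fails its burden.
The board prevails.

board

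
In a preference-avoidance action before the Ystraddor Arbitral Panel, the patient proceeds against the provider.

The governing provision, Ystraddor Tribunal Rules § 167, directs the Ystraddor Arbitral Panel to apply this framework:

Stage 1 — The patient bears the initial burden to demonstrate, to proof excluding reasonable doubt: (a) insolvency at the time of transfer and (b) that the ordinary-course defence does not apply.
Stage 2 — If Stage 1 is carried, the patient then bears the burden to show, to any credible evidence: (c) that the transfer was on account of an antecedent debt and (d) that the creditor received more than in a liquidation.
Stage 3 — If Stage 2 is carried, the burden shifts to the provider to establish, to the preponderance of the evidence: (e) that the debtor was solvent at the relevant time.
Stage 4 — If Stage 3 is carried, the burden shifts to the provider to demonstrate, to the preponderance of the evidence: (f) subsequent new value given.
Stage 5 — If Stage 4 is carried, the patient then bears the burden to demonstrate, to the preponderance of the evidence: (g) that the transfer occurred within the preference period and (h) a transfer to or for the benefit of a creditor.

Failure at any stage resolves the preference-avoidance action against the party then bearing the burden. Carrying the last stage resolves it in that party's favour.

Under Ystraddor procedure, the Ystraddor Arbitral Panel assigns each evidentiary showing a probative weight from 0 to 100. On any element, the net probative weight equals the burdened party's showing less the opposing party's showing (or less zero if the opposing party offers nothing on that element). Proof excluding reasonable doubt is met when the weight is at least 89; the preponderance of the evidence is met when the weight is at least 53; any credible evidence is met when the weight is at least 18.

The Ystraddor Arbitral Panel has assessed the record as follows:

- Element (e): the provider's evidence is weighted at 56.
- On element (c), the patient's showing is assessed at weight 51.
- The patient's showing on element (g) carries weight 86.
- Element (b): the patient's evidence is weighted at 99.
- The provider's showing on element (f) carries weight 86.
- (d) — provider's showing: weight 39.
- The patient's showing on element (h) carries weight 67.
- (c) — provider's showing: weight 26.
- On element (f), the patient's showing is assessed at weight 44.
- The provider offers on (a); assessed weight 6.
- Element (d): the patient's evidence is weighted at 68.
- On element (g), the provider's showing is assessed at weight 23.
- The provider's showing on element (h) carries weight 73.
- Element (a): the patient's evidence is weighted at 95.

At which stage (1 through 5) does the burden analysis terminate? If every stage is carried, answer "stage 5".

stage 4

Stage 1 (patient, proof excluding reasonable doubt, weight is at least 89): (a) net 95−6=89 ≥ 89 — meets; (b) 99 ≥ 89 — meets.
  Stage 1 is satisfied; the patient continues to bear the burden.
Stage 2 (patient, any credible evidence, weight is at least 18): (c) net 51−26=25 ≥ 18 — meets; (d) net 68−39=29 ≥ 18 — meets.
  Stage 2 is satisfied; the onus moves to the provider.
Stage 3 (provider, the preponderance of the evidence, weight is at least 53): (e) 56 ≥ 53 — meets.
  All elements met. The provider retains the burden for Stage 4.
Stage 4 (provider, the preponderance of the evidence, weight is at least 53): (f) net 86−44=42 < 53 — fails.
  Stage 4 not carried; the provider fails its burden.
The analysis ends at Stage 4; the patient prevails.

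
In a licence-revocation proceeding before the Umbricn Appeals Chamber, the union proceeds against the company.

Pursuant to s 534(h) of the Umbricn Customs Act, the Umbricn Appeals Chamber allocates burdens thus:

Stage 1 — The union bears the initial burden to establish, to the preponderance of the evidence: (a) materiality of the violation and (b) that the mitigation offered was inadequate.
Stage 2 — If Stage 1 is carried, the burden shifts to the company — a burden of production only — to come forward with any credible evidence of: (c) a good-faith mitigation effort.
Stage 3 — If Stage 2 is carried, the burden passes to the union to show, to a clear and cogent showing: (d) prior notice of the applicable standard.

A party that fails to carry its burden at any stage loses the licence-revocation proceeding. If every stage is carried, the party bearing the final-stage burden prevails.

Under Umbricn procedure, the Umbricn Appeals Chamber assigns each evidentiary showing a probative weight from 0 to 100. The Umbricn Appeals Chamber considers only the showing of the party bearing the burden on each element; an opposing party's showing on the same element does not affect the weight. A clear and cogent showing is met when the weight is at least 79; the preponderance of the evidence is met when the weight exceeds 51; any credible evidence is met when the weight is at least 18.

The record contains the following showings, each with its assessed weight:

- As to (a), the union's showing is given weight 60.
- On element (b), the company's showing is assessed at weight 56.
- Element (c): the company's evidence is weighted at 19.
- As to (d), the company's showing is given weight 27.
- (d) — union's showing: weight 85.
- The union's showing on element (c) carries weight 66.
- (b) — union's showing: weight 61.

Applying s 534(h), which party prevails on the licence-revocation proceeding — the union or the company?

Stage 1 — burden on union; standard: the preponderance of the evidence (weight exceeds 51).
    (a): 60 > 51 [met]
    (b): 61 (company's 56 disregarded) > 51 [met]
  All elements met. The burden passes to the company.
Stage 2 — burden on company; standard: any credible evidence (weight is at least 18).
    (c): 19 (union's 66 disregarded) ≥ 18 [met]
  Stage 2 is satisfied; the onus moves to the union.
Stage 3 — burden on union; standard: a clear and cogent showing (weight is at least 79).
    (d): 85 (company's 27 disregarded) ≥ 79 [met]
  All elements met at the final stage.
All stages carried — the union prevails.

union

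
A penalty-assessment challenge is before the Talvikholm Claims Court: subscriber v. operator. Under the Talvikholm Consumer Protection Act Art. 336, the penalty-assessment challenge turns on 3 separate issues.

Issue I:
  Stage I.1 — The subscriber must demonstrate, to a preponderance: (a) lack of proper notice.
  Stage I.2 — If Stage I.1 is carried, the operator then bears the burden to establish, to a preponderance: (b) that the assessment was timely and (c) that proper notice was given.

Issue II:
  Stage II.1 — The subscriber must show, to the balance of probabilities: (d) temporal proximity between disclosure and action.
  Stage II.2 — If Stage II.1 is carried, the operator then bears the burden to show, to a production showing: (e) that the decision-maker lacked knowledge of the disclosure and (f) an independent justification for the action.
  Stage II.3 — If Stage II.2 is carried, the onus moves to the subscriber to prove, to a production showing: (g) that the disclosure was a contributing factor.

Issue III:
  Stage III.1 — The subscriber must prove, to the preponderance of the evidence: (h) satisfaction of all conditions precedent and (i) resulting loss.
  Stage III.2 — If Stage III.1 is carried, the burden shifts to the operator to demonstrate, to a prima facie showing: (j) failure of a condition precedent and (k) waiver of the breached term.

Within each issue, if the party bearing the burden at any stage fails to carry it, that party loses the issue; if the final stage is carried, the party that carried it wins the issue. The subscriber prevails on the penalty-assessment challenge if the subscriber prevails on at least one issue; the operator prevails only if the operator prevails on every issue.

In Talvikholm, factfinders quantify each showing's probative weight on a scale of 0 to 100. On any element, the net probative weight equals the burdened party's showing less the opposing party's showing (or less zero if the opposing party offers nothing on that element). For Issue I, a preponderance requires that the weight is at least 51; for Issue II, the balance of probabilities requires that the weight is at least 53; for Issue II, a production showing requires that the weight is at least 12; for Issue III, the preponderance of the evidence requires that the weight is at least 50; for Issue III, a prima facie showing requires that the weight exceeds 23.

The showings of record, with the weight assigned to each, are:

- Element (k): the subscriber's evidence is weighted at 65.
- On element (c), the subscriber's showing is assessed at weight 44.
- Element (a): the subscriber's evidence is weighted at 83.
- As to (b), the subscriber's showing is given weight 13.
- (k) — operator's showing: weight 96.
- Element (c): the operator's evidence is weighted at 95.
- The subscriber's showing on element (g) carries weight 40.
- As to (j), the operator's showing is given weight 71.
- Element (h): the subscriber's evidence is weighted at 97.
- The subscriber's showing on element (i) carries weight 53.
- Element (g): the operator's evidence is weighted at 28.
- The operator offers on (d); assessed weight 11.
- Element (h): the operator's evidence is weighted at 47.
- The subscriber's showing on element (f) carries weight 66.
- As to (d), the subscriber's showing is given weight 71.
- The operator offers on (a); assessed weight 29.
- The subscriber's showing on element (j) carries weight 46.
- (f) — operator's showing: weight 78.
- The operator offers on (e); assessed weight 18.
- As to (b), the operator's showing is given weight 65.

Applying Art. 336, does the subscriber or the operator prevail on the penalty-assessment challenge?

subscriber

— Issue I —
Stage I.1 — burden on subscriber; standard: a preponderance (weight is at least 51).
    (a): 83 − 29 = 54 ≥ 51 [met]
  Stage I.1 is satisfied; the onus moves to the operator.
Stage I.2 — burden on operator; standard: a preponderance (weight is at least 51).
    (b): 65 − 13 = 52 ≥ 51 [met]
    (c): 95 − 44 = 51 ≥ 51 [met]
  The operator carries the last stage.
All stages carried — the operator prevails on this issue.
— Issue II —
Stage II.1 — burden on subscriber; standard: the balance of probabilities (weight is at least 53).
    (d): 71 − 11 = 60 ≥ 53 [met]
  The subscriber carries Stage II.1; the operator now bears the burden.
Stage II.2 — burden on operator; standard: a production showing (weight is at least 12).
    (e): 18 ≥ 12 [met]
    (f): 78 − 66 = 12 ≥ 12 [met]
  Stage II.2 carried; the burden shifts to the subscriber.
Stage II.3 — burden on subscriber; standard: a production showing (weight is at least 12).
    (g): 40 − 28 = 12 ≥ 12 [met]
  Stage II.3 carried; the final stage is satisfied.
All stages carried — the subscriber prevails on this issue.
— Issue III —
At Stage III.1 the subscriber must meet the preponderance of the evidence (weight is at least 50): on (h) the weight is 97 less the opposing 47 gives net 50, which does reach 50, so (h) meets the standard; on (i) the weight is 53, ≥ 50, so (i) meets the standard.
  All elements met. The burden passes to the operator.
At Stage III.2 the operator must meet a prima facie showing (weight exceeds 23): on (j) the weight is 71 less the opposing 46 gives net 25, > 23, so (j) meets the standard; on (k) the weight is 96 less the opposing 65 gives net 31, > 23, so (k) meets the standard.
  Stage III.2 carried; the final stage is satisfied.
Every stage carried; the operator prevails on this issue.
Per-issue: Issue I → operator; Issue II → subscriber; Issue III → operator. The subscriber must prevail on at least one issue; overall, the subscriber prevails.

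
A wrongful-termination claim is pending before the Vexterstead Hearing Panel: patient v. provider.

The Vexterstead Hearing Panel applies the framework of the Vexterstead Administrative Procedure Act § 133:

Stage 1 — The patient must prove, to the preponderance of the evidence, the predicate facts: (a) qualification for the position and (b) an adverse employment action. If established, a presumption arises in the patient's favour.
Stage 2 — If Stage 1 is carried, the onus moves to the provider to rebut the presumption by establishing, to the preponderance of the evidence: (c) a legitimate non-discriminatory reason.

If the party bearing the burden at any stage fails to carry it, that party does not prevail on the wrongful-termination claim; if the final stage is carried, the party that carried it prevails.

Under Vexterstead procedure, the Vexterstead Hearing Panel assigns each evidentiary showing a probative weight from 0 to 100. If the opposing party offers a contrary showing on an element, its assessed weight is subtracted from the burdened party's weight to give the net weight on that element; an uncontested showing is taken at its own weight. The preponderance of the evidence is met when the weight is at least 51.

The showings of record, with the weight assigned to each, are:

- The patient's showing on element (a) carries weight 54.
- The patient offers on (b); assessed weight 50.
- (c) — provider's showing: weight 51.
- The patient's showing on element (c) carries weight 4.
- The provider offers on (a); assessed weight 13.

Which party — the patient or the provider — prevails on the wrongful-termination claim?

provider

Stage 1 — burden on patient; standard: the preponderance of the evidence (weight is at least 51).
    (a): 54 − 13 = 41 < 51 [not met]
    (b): 50 < 51 [not met]
  Stage 1 not carried; the patient fails its burden.
So the provider prevails.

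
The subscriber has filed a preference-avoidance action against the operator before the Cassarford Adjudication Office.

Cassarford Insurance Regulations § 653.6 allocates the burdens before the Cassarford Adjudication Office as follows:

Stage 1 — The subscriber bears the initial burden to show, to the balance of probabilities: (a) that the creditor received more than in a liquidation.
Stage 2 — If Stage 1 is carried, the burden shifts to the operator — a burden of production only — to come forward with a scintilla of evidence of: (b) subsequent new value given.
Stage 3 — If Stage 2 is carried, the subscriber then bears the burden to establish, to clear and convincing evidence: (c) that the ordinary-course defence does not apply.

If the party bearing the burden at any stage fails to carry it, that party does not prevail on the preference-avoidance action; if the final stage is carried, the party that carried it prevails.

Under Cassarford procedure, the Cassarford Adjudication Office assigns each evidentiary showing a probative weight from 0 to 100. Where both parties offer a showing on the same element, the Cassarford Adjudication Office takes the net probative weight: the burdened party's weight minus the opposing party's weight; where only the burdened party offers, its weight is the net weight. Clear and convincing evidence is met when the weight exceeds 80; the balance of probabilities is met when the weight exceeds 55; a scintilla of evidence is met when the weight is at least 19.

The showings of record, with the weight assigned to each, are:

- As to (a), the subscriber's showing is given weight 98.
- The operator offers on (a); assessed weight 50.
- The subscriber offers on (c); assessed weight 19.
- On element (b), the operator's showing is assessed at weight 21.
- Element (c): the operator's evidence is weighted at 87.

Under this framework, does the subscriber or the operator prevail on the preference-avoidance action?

Stage 1 (subscriber, the balance of probabilities, weight exceeds 55): (a) net 98−50=48 ≤ 55 — fails.
  Stage 1 not carried; the subscriber fails its burden.
So the operator prevails.

operator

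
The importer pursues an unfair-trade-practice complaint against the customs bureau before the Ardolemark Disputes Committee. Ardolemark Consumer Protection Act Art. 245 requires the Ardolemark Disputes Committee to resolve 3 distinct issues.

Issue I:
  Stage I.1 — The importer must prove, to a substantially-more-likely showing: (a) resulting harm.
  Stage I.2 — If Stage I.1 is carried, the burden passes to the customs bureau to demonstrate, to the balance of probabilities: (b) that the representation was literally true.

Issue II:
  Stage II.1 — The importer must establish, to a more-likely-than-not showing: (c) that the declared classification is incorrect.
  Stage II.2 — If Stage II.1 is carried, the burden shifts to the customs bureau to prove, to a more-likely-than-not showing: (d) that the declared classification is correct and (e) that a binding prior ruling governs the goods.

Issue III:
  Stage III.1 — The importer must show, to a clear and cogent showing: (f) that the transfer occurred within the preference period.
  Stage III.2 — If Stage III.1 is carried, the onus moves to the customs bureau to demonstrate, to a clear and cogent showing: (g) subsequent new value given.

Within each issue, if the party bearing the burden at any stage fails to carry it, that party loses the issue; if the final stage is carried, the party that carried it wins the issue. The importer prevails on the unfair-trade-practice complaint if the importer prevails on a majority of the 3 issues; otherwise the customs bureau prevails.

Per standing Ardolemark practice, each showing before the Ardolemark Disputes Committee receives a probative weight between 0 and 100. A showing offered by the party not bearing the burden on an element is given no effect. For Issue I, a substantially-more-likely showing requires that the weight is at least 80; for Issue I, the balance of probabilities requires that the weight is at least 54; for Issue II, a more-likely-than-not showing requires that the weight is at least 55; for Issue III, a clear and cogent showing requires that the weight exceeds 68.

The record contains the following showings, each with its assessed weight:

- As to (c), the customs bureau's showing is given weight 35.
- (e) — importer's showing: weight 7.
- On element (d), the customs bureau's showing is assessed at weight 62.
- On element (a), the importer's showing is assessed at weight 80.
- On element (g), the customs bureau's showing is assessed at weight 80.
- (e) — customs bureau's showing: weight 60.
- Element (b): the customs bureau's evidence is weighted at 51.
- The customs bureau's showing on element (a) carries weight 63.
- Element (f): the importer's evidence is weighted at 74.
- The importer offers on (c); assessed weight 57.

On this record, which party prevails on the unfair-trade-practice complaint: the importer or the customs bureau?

customs bureau

— Issue I —
Stage I.1 (importer, a substantially-more-likely showing, weight is at least 80): (a) 80 (customs bureau's 63 disregarded) ≥ 80 — meets.
  All elements met. The burden passes to the customs bureau.
Stage I.2 (customs bureau, the balance of probabilities, weight is at least 54): (b) 51 < 54 — fails.
  Stage I.2 not carried; the customs bureau fails its burden.
The analysis ends at Stage I.2; the importer prevails on this issue.
— Issue II —
At Stage II.1 the importer must meet a more-likely-than-not showing (weight is at least 55): on (c) the weight is 57 (the customs bureau's 35 is given no effect), ≥ 55, so (c) meets the standard.
  Stage II.1 is satisfied; the onus moves to the customs bureau.
At Stage II.2 the customs bureau must meet a more-likely-than-not showing (weight is at least 55): on (d) the weight is 62, ≥ 55, so (d) meets the standard; on (e) the weight is 60 (the importer's 7 is given no effect), which does reach 55, so (e) meets the standard.
  All elements met at the final stage.
Every stage carried; the customs bureau prevails on this issue.
— Issue III —
At Stage III.1 the importer must meet a clear and cogent showing (weight exceeds 68): on (f) the weight is 74, which does exceed 68, so (f) meets the standard.
  Stage III.1 is satisfied; the onus moves to the customs bureau.
At Stage III.2 the customs bureau must meet a clear and cogent showing (weight exceeds 68): on (g) the weight is 80, > 68, so (g) meets the standard.
  Stage III.2 carried; the final stage is satisfied.
Every stage carried; the customs bureau prevails on this issue.
Per-issue: Issue I → importer; Issue II → customs bureau; Issue III → customs bureau. The importer must prevail on a majority of issues; overall, the customs bureau prevails.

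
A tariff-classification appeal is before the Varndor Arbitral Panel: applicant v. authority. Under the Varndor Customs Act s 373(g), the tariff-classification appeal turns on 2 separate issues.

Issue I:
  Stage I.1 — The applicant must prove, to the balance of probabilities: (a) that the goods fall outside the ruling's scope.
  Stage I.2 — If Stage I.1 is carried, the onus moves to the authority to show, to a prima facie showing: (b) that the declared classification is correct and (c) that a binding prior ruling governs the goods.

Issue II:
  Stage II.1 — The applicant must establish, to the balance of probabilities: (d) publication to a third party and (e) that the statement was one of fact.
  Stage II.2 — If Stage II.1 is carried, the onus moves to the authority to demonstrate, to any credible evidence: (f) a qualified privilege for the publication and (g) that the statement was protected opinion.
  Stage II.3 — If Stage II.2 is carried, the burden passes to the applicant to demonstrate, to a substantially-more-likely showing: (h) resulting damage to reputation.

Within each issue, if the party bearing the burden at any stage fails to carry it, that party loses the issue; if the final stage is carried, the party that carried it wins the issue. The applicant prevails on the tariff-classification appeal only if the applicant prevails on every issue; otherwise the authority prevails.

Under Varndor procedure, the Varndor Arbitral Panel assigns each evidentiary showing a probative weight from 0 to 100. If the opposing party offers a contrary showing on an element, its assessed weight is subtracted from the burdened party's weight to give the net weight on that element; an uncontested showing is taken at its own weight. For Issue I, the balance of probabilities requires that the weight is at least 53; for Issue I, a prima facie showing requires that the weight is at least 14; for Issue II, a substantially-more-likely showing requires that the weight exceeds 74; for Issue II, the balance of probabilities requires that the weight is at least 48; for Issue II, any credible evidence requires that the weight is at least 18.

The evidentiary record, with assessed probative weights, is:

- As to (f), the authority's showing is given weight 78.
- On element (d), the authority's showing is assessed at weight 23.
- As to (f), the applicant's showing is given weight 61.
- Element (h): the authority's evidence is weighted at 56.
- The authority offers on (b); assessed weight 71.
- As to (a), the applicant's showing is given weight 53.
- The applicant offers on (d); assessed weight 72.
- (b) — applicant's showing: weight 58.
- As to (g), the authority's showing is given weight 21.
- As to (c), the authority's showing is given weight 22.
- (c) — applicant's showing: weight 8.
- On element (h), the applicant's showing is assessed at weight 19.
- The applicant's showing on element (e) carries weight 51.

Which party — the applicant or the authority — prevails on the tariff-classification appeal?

— Issue I —
Stage I.1 (applicant, the balance of probabilities, weight is at least 53): (a) 53 ≥ 53 — meets.
  Stage I.1 is satisfied; the onus moves to the authority.
Stage I.2 (authority, a prima facie showing, weight is at least 14): (b) net 71−58=13 < 14 — fails; (c) net 22−8=14 ≥ 14 — meets.
  The authority does not carry Stage I.2.
So the applicant prevails on this issue.
— Issue II —
Stage II.1 (applicant, the balance of probabilities, weight is at least 48): (d) net 72−23=49 ≥ 48 — meets; (e) 51 ≥ 48 — meets.
  Stage II.1 is satisfied; the onus moves to the authority.
Stage II.2 (authority, any credible evidence, weight is at least 18): (f) net 78−61=17 < 18 — fails; (g) 21 ≥ 18 — meets.
  Not every element is met, so the authority fails to carry Stage II.2.
So the applicant prevails on this issue.
Per-issue: Issue I → applicant; Issue II → applicant. The applicant must prevail on every issue; overall, the applicant prevails.

applicant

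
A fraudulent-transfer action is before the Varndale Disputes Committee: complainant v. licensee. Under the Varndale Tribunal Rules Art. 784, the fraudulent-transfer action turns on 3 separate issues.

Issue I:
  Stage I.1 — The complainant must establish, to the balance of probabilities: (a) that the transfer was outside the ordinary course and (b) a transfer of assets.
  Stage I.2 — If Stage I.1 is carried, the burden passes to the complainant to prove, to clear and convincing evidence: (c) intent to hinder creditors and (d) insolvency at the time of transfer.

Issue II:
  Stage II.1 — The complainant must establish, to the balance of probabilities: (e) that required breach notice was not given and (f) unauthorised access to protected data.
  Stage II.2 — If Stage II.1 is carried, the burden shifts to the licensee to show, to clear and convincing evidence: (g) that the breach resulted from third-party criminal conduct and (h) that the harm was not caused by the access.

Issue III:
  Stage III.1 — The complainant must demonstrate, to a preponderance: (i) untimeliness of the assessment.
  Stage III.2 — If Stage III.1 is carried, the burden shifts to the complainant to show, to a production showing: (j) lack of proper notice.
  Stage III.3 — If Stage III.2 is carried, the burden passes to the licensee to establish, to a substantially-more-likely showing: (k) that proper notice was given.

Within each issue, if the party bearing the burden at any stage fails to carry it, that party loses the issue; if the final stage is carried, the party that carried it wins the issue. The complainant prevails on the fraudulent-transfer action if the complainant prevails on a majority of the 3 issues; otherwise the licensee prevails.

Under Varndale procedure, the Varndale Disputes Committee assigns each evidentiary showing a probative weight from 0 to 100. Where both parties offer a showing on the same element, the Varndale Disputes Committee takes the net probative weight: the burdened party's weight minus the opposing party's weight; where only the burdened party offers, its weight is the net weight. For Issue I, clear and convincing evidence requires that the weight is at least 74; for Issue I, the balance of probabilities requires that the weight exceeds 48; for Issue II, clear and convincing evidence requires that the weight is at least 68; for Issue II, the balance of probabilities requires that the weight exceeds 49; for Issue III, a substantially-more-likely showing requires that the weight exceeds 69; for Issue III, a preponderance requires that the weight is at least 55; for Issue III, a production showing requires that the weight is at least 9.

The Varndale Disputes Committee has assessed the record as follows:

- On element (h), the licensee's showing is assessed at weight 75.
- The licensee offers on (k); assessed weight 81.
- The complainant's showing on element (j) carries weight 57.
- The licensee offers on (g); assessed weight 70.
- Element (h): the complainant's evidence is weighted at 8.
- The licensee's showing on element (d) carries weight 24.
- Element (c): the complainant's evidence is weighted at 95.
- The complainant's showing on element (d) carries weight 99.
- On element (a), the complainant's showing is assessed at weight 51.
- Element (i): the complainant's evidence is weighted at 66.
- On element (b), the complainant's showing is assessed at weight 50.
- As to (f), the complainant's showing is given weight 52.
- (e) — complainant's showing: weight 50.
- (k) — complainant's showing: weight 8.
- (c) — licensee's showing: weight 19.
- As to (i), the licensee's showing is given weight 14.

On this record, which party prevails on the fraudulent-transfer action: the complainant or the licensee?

— Issue I —
At Stage I.1 the complainant must meet the balance of probabilities (weight exceeds 48): on (a) the weight is 51, which does exceed 48, so (a) meets the standard; on (b) the weight is 50, > 48, so (b) meets the standard.
  All elements met. The complainant retains the burden for Stage I.2.
At Stage I.2 the complainant must meet clear and convincing evidence (weight is at least 74): on (c) the weight is 95 less the opposing 19 gives net 76, which does reach 74, so (c) meets the standard; on (d) the weight is 99 less the opposing 24 gives net 75, which does reach 74, so (d) meets the standard.
  All elements met at the final stage.
Every stage carried; the complainant prevails on this issue.
— Issue II —
Stage II.1 — burden on complainant; standard: the balance of probabilities (weight exceeds 49).
    (e): 50 > 49 [met]
    (f): 52 > 49 [met]
  The complainant carries Stage II.1; the licensee now bears the burden.
Stage II.2 — burden on licensee; standard: clear and convincing evidence (weight is at least 68).
    (g): 70 ≥ 68 [met]
    (h): 75 − 8 = 67 < 68 [not met]
  The licensee does not carry Stage II.2.
The analysis ends at Stage II.2; the complainant prevails on this issue.
— Issue III —
Stage III.1 — burden on complainant; standard: a preponderance (weight is at least 55).
    (i): 66 − 14 = 52 < 55 [not met]
  Not every element is met, so the complainant fails to carry Stage III.1.
So the licensee prevails on this issue.
Per-issue: Issue I → complainant; Issue II → complainant; Issue III → licensee. The complainant must prevail on a majority of issues; overall, the complainant prevails.

complainant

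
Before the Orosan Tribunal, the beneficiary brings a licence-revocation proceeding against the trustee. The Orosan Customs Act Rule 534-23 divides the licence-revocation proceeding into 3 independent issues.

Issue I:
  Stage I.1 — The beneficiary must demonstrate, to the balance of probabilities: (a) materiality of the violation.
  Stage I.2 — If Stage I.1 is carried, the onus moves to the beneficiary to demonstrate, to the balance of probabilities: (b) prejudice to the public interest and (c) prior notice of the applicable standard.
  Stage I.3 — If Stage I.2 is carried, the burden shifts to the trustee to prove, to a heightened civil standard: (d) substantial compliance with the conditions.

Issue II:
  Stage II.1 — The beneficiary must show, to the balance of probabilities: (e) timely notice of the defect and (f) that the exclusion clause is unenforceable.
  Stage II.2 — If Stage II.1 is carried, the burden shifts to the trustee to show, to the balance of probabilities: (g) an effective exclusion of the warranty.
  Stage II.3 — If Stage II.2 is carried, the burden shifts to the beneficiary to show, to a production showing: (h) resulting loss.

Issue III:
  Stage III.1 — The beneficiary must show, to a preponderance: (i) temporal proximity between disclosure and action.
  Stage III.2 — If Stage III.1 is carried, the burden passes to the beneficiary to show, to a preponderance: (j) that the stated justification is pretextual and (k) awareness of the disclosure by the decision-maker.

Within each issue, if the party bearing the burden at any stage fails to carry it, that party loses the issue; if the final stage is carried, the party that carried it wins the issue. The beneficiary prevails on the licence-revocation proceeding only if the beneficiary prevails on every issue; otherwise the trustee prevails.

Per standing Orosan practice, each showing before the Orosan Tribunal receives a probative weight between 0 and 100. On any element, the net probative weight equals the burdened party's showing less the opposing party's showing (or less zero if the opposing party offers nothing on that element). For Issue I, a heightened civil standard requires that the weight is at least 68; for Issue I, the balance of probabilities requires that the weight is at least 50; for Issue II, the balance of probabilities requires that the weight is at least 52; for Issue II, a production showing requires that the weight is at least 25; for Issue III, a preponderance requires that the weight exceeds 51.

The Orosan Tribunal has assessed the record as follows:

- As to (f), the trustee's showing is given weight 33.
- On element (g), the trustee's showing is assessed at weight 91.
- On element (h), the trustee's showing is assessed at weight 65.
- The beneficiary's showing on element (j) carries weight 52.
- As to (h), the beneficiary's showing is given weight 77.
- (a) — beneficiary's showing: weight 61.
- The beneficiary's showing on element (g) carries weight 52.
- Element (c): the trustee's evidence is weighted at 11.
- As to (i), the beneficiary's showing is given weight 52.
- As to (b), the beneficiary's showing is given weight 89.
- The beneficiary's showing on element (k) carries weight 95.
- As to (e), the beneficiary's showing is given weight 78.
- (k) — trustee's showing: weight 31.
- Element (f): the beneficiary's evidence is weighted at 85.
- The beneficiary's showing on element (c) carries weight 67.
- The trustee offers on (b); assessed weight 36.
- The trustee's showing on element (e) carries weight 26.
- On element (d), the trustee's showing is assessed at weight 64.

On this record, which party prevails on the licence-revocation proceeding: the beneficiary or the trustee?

beneficiary

— Issue I —
Stage I.1 (beneficiary, the balance of probabilities, weight is at least 50): (a) 61 ≥ 50 — meets.
  All elements met. The beneficiary retains the burden for Stage I.2.
Stage I.2 (beneficiary, the balance of probabilities, weight is at least 50): (b) net 89−36=53 ≥ 50 — meets; (c) net 67−11=56 ≥ 50 — meets.
  Stage I.2 carried; the burden shifts to the trustee.
Stage I.3 (trustee, a heightened civil standard, weight is at least 68): (d) 64 < 68 — fails.
  Stage I.3 not carried; the trustee fails its burden.
The beneficiary prevails on this issue.
— Issue II —
At Stage II.1 the beneficiary must meet the balance of probabilities (weight is at least 52): on (e) the weight is 78 less the opposing 26 gives net 52, which does reach 52, so (e) meets the standard; on (f) the weight is 85 less the opposing 33 gives net 52, which does reach 52, so (f) meets the standard.
  Stage II.1 is satisfied; the onus moves to the trustee.
At Stage II.2 the trustee must meet the balance of probabilities (weight is at least 52): on (g) the weight is 91 less the opposing 52 gives net 39, < 52, so (g) does not meet the standard.
  Stage II.2 not carried; the trustee fails its burden.
The beneficiary prevails on this issue.
— Issue III —
Stage III.1 (beneficiary, a preponderance, weight exceeds 51): (i) 52 > 51 — meets.
  Stage III.1 is satisfied; the beneficiary continues to bear the burden.
Stage III.2 (beneficiary, a preponderance, weight exceeds 51): (j) 52 > 51 — meets; (k) net 95−31=64 > 51 — meets.
  Stage III.2 carried; the final stage is satisfied.
With every stage satisfied, the beneficiary prevails on this issue.
Per-issue: Issue I → beneficiary; Issue II → beneficiary; Issue III → beneficiary. The beneficiary must prevail on every issue; overall, the beneficiary prevails.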